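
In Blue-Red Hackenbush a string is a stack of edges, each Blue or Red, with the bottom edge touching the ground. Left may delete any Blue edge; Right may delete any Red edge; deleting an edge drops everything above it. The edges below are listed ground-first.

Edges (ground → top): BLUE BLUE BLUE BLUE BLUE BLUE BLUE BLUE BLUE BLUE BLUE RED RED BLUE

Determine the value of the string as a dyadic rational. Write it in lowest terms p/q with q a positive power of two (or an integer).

83/8

edge 1 of 14 (BLUE): { 0 | ∅ } => 1
edge 2 of 14 (BLUE): { 0 1 | ∅ } => 2
edge 3 of 14 (BLUE): { 0 1 2 | ∅ } => 3
edge 4 of 14 (BLUE): { 0 1 2 3 | ∅ } => 4
edge 5 of 14 (BLUE): { 0 1 2 3 4 | ∅ } => 5
edge 6 of 14 (BLUE): { 0 1 2 3 4 5 | ∅ } => 6
edge 7 of 14 (BLUE): { 0 1 2 3 4 5 6 | ∅ } => 7
edge 8 of 14 (BLUE): { 0 1 2 3 4 5 6 7 | ∅ } => 8
edge 9 of 14 (BLUE): { 0 1 2 3 4 5 6 7 8 | ∅ } => 9
edge 10 of 14 (BLUE): { 0 1 2 3 4 5 6 7 8 9 | ∅ } => 10
edge 11 of 14 (BLUE): { 0 1 2 3 4 5 6 7 8 9 10 | ∅ } => 11
edge 12 of 14 (RED): { 0 1 2 3 4 5 6 7 8 9 10 | 11 } => 21/2
edge 13 of 14 (RED): { 0 1 2 3 4 5 6 7 8 9 10 | 21/2 11 } => 41/4
edge 14 of 14 (BLUE): { 0 1 2 3 4 5 6 7 8 9 10 41/4 | 21/2 11 } => 83/8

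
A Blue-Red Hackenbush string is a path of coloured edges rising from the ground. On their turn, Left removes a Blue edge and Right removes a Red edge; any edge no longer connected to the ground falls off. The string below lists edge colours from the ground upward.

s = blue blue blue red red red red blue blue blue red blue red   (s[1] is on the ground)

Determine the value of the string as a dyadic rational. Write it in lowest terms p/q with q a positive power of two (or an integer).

value(b) = { 0 |  } => 1
value(bb) = { 0, 1 |  } => 2
value(bbb) = { 0, 1, 2 |  } => 3
value(bbbr) = { 0, 1, 2 | 3 } => 5/2
value(bbbrr) = { 0, 1, 2 | 5/2, 3 } => 9/4
value(bbbrrr) = { 0, 1, 2 | 9/4, 5/2, 3 } => 17/8
value(bbbrrrr) = { 0, 1, 2 | 17/8, 9/4, 5/2, 3 } => 33/16
value(bbbrrrrb) = { 0, 1, 2, 33/16 | 17/8, 9/4, 5/2, 3 } => 67/32
value(bbbrrrrbb) = { 0, 1, 2, 33/16, 67/32 | 17/8, 9/4, 5/2, 3 } => 135/64
value(bbbrrrrbbb) = { 0, 1, 2, 33/16, 67/32, 135/64 | 17/8, 9/4, 5/2, 3 } => 271/128
value(bbbrrrrbbbr) = { 0, 1, 2, 33/16, 67/32, 135/64 | 271/128, 17/8, 9/4, 5/2, 3 } => 541/256
value(bbbrrrrbbbrb) = { 0, 1, 2, 33/16, 67/32, 135/64, 541/256 | 271/128, 17/8, 9/4, 5/2, 3 } => 1083/512
value(bbbrrrrbbbrbr) = { 0, 1, 2, 33/16, 67/32, 135/64, 541/256 | 1083/512, 271/128, 17/8, 9/4, 5/2, 3 } => 2165/1024

2165/1024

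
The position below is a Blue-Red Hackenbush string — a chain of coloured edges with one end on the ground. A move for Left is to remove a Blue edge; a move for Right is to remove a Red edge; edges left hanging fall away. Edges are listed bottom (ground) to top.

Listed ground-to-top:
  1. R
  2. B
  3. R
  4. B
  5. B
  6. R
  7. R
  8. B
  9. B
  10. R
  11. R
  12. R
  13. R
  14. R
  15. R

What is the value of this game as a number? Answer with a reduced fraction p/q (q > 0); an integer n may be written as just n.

1 of 15 · R · max L −∞ · min R 0 so -1
2 of 15 · RB · max L -1 · min R 0 so -1/2
3 of 15 · RBR · max L -1 · min R -1/2 so -3/4
4 of 15 · RBRB · max L -3/4 · min R -1/2 so -5/8
5 of 15 · RBRBB · max L -5/8 · min R -1/2 so -9/16
6 of 15 · RBRBBR · max L -5/8 · min R -9/16 so -19/32
7 of 15 · RBRBBRR · max L -5/8 · min R -19/32 so -39/64
8 of 15 · RBRBBRRB · max L -39/64 · min R -19/32 so -77/128
9 of 15 · RBRBBRRBB · max L -77/128 · min R -19/32 so -153/256
10 of 15 · RBRBBRRBBR · max L -77/128 · min R -153/256 so -307/512
11 of 15 · RBRBBRRBBRR · max L -77/128 · min R -307/512 so -615/1024
12 of 15 · RBRBBRRBBRRR · max L -77/128 · min R -615/1024 so -1231/2048
13 of 15 · RBRBBRRBBRRRR · max L -77/128 · min R -1231/2048 so -2463/4096
14 of 15 · RBRBBRRBBRRRRR · max L -77/128 · min R -2463/4096 so -4927/8192
15 of 15 · RBRBBRRBBRRRRRR · max L -77/128 · min R -4927/8192 so -9855/16384

-9855/16384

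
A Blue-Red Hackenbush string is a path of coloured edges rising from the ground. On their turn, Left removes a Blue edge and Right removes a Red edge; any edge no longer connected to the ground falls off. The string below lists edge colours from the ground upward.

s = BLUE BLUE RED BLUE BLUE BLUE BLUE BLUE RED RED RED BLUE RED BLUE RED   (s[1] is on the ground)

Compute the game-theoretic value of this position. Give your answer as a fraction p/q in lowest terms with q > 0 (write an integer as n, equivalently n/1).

16149/8192

Build g(s[:k]) for k = 1..15, string s = BLUE BLUE RED BLUE BLUE BLUE BLUE BLUE RED RED RED BLUE RED BLUE RED.
1 of 15 · B · max L 0 · min R +∞ → 1
2 of 15 · BB · max L 1 · min R +∞ → 2
3 of 15 · BBR · max L 1 · min R 2 → 3/2
4 of 15 · BBRB · max L 3/2 · min R 2 → 7/4
5 of 15 · BBRBB · max L 7/4 · min R 2 → 15/8
6 of 15 · BBRBBB · max L 15/8 · min R 2 → 31/16
7 of 15 · BBRBBBB · max L 31/16 · min R 2 → 63/32
8 of 15 · BBRBBBBB · max L 63/32 · min R 2 → 127/64
9 of 15 · BBRBBBBBR · max L 63/32 · min R 127/64 → 253/128
10 of 15 · BBRBBBBBRR · max L 63/32 · min R 253/128 → 505/256
11 of 15 · BBRBBBBBRRR · max L 63/32 · min R 505/256 → 1009/512
12 of 15 · BBRBBBBBRRRB · max L 1009/512 · min R 505/256 → 2019/1024
13 of 15 · BBRBBBBBRRRBR · max L 1009/512 · min R 2019/1024 → 4037/2048
14 of 15 · BBRBBBBBRRRBRB · max L 4037/2048 · min R 2019/1024 → 8075/4096
15 of 15 · BBRBBBBBRRRBRBR · max L 4037/2048 · min R 8075/4096 → 16149/8192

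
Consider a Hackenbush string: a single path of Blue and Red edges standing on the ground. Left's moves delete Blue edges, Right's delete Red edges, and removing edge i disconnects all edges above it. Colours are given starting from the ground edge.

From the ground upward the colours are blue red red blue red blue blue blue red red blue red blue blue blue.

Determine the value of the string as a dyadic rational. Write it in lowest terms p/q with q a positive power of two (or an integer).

5935/16384

edge 1 of 15 (blue): { 0 | ∅ } — 1
edge 2 of 15 (red): { 0 | 1 } — 1/2
edge 3 of 15 (red): { 0 | 1/2; 1 } — 1/4
edge 4 of 15 (blue): { 0; 1/4 | 1/2; 1 } — 3/8
edge 5 of 15 (red): { 0; 1/4 | 3/8; 1/2; 1 } — 5/16
edge 6 of 15 (blue): { 0; 1/4; 5/16 | 3/8; 1/2; 1 } — 11/32
edge 7 of 15 (blue): { 0; 1/4; 5/16; 11/32 | 3/8; 1/2; 1 } — 23/64
edge 8 of 15 (blue): { 0; 1/4; 5/16; 11/32; 23/64 | 3/8; 1/2; 1 } — 47/128
edge 9 of 15 (red): { 0; 1/4; 5/16; 11/32; 23/64 | 47/128; 3/8; 1/2; 1 } — 93/256
edge 10 of 15 (red): { 0; 1/4; 5/16; 11/32; 23/64 | 93/256; 47/128; 3/8; 1/2; 1 } — 185/512
edge 11 of 15 (blue): { 0; 1/4; 5/16; 11/32; 23/64; 185/512 | 93/256; 47/128; 3/8; 1/2; 1 } — 371/1024
edge 12 of 15 (red): { 0; 1/4; 5/16; 11/32; 23/64; 185/512 | 371/1024; 93/256; 47/128; 3/8; 1/2; 1 } — 741/2048
edge 13 of 15 (blue): { 0; 1/4; 5/16; 11/32; 23/64; 185/512; 741/2048 | 371/1024; 93/256; 47/128; 3/8; 1/2; 1 } — 1483/4096
edge 14 of 15 (blue): { 0; 1/4; 5/16; 11/32; 23/64; 185/512; 741/2048; 1483/4096 | 371/1024; 93/256; 47/128; 3/8; 1/2; 1 } — 2967/8192
edge 15 of 15 (blue): { 0; 1/4; 5/16; 11/32; 23/64; 185/512; 741/2048; 1483/4096; 2967/8192 | 371/1024; 93/256; 47/128; 3/8; 1/2; 1 } — 5935/16384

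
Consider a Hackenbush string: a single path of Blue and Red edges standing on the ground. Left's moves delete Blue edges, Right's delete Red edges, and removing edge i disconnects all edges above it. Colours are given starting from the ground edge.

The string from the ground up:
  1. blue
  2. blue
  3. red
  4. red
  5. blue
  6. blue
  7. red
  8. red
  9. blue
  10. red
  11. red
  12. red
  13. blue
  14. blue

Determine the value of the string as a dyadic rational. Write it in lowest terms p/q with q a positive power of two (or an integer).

Build G(s[:k]) for k = 1..14, string s = blue blue red red blue blue red red blue red red red blue blue.
G(b) = { 0 | ∅ } gives 1
G(bb) = { 0,1 | ∅ } gives 2
G(bbr) = { 0,1 | 2 } gives 3/2
G(bbrr) = { 0,1 | 3/2,2 } gives 5/4
G(bbrrb) = { 0,1,5/4 | 3/2,2 } gives 11/8
G(bbrrbb) = { 0,1,5/4,11/8 | 3/2,2 } gives 23/16
G(bbrrbbr) = { 0,1,5/4,11/8 | 23/16,3/2,2 } gives 45/32
G(bbrrbbrr) = { 0,1,5/4,11/8 | 45/32,23/16,3/2,2 } gives 89/64
G(bbrrbbrrb) = { 0,1,5/4,11/8,89/64 | 45/32,23/16,3/2,2 } gives 179/128
G(bbrrbbrrbr) = { 0,1,5/4,11/8,89/64 | 179/128,45/32,23/16,3/2,2 } gives 357/256
G(bbrrbbrrbrr) = { 0,1,5/4,11/8,89/64 | 357/256,179/128,45/32,23/16,3/2,2 } gives 713/512
G(bbrrbbrrbrrr) = { 0,1,5/4,11/8,89/64 | 713/512,357/256,179/128,45/32,23/16,3/2,2 } gives 1425/1024
G(bbrrbbrrbrrrb) = { 0,1,5/4,11/8,89/64,1425/1024 | 713/512,357/256,179/128,45/32,23/16,3/2,2 } gives 2851/2048
G(bbrrbbrrbrrrbb) = { 0,1,5/4,11/8,89/64,1425/1024,2851/2048 | 713/512,357/256,179/128,45/32,23/16,3/2,2 } gives 5703/4096

5703/4096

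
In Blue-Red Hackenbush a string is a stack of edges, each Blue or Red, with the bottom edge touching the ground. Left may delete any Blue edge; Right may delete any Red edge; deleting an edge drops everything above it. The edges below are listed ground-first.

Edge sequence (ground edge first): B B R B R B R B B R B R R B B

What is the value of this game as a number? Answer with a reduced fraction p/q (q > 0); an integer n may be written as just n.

Recurse on prefixes of the 15-edge string B B R B R B R B B R B R R B B:
B: Left { 0 }, Right { · } => simplest 1
BB: Left { 0 1 }, Right { · } => simplest 2
BBR: Left { 0 1 }, Right { 2 } => simplest 3/2
BBRB: Left { 0 1 3/2 }, Right { 2 } => simplest 7/4
BBRBR: Left { 0 1 3/2 }, Right { 7/4 2 } => simplest 13/8
BBRBRB: Left { 0 1 3/2 13/8 }, Right { 7/4 2 } => simplest 27/16
BBRBRBR: Left { 0 1 3/2 13/8 }, Right { 27/16 7/4 2 } => simplest 53/32
BBRBRBRB: Left { 0 1 3/2 13/8 53/32 }, Right { 27/16 7/4 2 } => simplest 107/64
BBRBRBRBB: Left { 0 1 3/2 13/8 53/32 107/64 }, Right { 27/16 7/4 2 } => simplest 215/128
BBRBRBRBBR: Left { 0 1 3/2 13/8 53/32 107/64 }, Right { 215/128 27/16 7/4 2 } => simplest 429/256
BBRBRBRBBRB: Left { 0 1 3/2 13/8 53/32 107/64 429/256 }, Right { 215/128 27/16 7/4 2 } => simplest 859/512
BBRBRBRBBRBR: Left { 0 1 3/2 13/8 53/32 107/64 429/256 }, Right { 859/512 215/128 27/16 7/4 2 } => simplest 1717/1024
BBRBRBRBBRBRR: Left { 0 1 3/2 13/8 53/32 107/64 429/256 }, Right { 1717/1024 859/512 215/128 27/16 7/4 2 } => simplest 3433/2048
BBRBRBRBBRBRRB: Left { 0 1 3/2 13/8 53/32 107/64 429/256 3433/2048 }, Right { 1717/1024 859/512 215/128 27/16 7/4 2 } => simplest 6867/4096
BBRBRBRBBRBRRBB: Left { 0 1 3/2 13/8 53/32 107/64 429/256 3433/2048 6867/4096 }, Right { 1717/1024 859/512 215/128 27/16 7/4 2 } => simplest 13735/8192

13735/8192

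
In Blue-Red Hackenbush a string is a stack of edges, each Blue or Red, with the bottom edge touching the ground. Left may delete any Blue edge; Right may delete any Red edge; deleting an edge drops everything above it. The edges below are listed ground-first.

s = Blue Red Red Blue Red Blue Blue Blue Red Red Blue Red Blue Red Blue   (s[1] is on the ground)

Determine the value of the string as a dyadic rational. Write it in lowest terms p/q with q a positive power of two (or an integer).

Build value(s[:k]) for k = 1..15, string s = Blue Red Red Blue Red Blue Blue Blue Red Red Blue Red Blue Red Blue.
edge 1 of 15 (Blue): { 0 | (no moves) } — 1
edge 2 of 15 (Red): { 0 | 1 } — 1/2
edge 3 of 15 (Red): { 0 | 1/2 1 } — 1/4
edge 4 of 15 (Blue): { 0 1/4 | 1/2 1 } — 3/8
edge 5 of 15 (Red): { 0 1/4 | 3/8 1/2 1 } — 5/16
edge 6 of 15 (Blue): { 0 1/4 5/16 | 3/8 1/2 1 } — 11/32
edge 7 of 15 (Blue): { 0 1/4 5/16 11/32 | 3/8 1/2 1 } — 23/64
edge 8 of 15 (Blue): { 0 1/4 5/16 11/32 23/64 | 3/8 1/2 1 } — 47/128
edge 9 of 15 (Red): { 0 1/4 5/16 11/32 23/64 | 47/128 3/8 1/2 1 } — 93/256
edge 10 of 15 (Red): { 0 1/4 5/16 11/32 23/64 | 93/256 47/128 3/8 1/2 1 } — 185/512
edge 11 of 15 (Blue): { 0 1/4 5/16 11/32 23/64 185/512 | 93/256 47/128 3/8 1/2 1 } — 371/1024
edge 12 of 15 (Red): { 0 1/4 5/16 11/32 23/64 185/512 | 371/1024 93/256 47/128 3/8 1/2 1 } — 741/2048
edge 13 of 15 (Blue): { 0 1/4 5/16 11/32 23/64 185/512 741/2048 | 371/1024 93/256 47/128 3/8 1/2 1 } — 1483/4096
edge 14 of 15 (Red): { 0 1/4 5/16 11/32 23/64 185/512 741/2048 | 1483/4096 371/1024 93/256 47/128 3/8 1/2 1 } — 2965/8192
edge 15 of 15 (Blue): { 0 1/4 5/16 11/32 23/64 185/512 741/2048 2965/8192 | 1483/4096 371/1024 93/256 47/128 3/8 1/2 1 } — 5931/16384

5931/16384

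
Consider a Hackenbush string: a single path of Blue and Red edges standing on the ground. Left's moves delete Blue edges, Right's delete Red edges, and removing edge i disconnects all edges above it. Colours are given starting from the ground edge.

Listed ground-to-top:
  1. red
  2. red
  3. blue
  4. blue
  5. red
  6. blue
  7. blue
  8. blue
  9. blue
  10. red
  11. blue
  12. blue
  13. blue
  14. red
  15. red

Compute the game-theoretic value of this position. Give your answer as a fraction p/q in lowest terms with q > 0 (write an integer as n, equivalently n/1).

-10311/8192

Build v(s[:k]) for k = 1..15, string s = red red blue blue red blue blue blue blue red blue blue blue red red.
v_1 [r]  L=[(no moves)]  R=[0]  -> -1
v_2 [rr]  L=[(no moves)]  R=[-1, 0]  -> -2
v_3 [rrb]  L=[-2]  R=[-1, 0]  -> -3/2
v_4 [rrbb]  L=[-2, -3/2]  R=[-1, 0]  -> -5/4
v_5 [rrbbr]  L=[-2, -3/2]  R=[-5/4, -1, 0]  -> -11/8
v_6 [rrbbrb]  L=[-2, -3/2, -11/8]  R=[-5/4, -1, 0]  -> -21/16
v_7 [rrbbrbb]  L=[-2, -3/2, -11/8, -21/16]  R=[-5/4, -1, 0]  -> -41/32
v_8 [rrbbrbbb]  L=[-2, -3/2, -11/8, -21/16, -41/32]  R=[-5/4, -1, 0]  -> -81/64
v_9 [rrbbrbbbb]  L=[-2, -3/2, -11/8, -21/16, -41/32, -81/64]  R=[-5/4, -1, 0]  -> -161/128
v_10 [rrbbrbbbbr]  L=[-2, -3/2, -11/8, -21/16, -41/32, -81/64]  R=[-161/128, -5/4, -1, 0]  -> -323/256
v_11 [rrbbrbbbbrb]  L=[-2, -3/2, -11/8, -21/16, -41/32, -81/64, -323/256]  R=[-161/128, -5/4, -1, 0]  -> -645/512
v_12 [rrbbrbbbbrbb]  L=[-2, -3/2, -11/8, -21/16, -41/32, -81/64, -323/256, -645/512]  R=[-161/128, -5/4, -1, 0]  -> -1289/1024
v_13 [rrbbrbbbbrbbb]  L=[-2, -3/2, -11/8, -21/16, -41/32, -81/64, -323/256, -645/512, -1289/1024]  R=[-161/128, -5/4, -1, 0]  -> -2577/2048
v_14 [rrbbrbbbbrbbbr]  L=[-2, -3/2, -11/8, -21/16, -41/32, -81/64, -323/256, -645/512, -1289/1024]  R=[-2577/2048, -161/128, -5/4, -1, 0]  -> -5155/4096
v_15 [rrbbrbbbbrbbbrr]  L=[-2, -3/2, -11/8, -21/16, -41/32, -81/64, -323/256, -645/512, -1289/1024]  R=[-5155/4096, -2577/2048, -161/128, -5/4, -1, 0]  -> -10311/8192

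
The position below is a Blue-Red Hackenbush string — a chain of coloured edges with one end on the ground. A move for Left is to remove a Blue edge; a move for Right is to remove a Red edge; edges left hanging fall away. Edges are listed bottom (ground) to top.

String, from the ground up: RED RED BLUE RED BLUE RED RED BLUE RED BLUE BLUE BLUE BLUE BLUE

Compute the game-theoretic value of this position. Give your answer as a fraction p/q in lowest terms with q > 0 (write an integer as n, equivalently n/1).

-6977/4096

step 1: add RED to get R; options L={  } R={ 0 } → -1
step 2: add RED to get RR; options L={  } R={ -1, 0 } → -2
step 3: add BLUE to get RRB; options L={ -2 } R={ -1, 0 } → -3/2
step 4: add RED to get RRBR; options L={ -2 } R={ -3/2, -1, 0 } → -7/4
step 5: add BLUE to get RRBRB; options L={ -2, -7/4 } R={ -3/2, -1, 0 } → -13/8
step 6: add RED to get RRBRBR; options L={ -2, -7/4 } R={ -13/8, -3/2, -1, 0 } → -27/16
step 7: add RED to get RRBRBRR; options L={ -2, -7/4 } R={ -27/16, -13/8, -3/2, -1, 0 } → -55/32
step 8: add BLUE to get RRBRBRRB; options L={ -2, -7/4, -55/32 } R={ -27/16, -13/8, -3/2, -1, 0 } → -109/64
step 9: add RED to get RRBRBRRBR; options L={ -2, -7/4, -55/32 } R={ -109/64, -27/16, -13/8, -3/2, -1, 0 } → -219/128
step 10: add BLUE to get RRBRBRRBRB; options L={ -2, -7/4, -55/32, -219/128 } R={ -109/64, -27/16, -13/8, -3/2, -1, 0 } → -437/256
step 11: add BLUE to get RRBRBRRBRBB; options L={ -2, -7/4, -55/32, -219/128, -437/256 } R={ -109/64, -27/16, -13/8, -3/2, -1, 0 } → -873/512
step 12: add BLUE to get RRBRBRRBRBBB; options L={ -2, -7/4, -55/32, -219/128, -437/256, -873/512 } R={ -109/64, -27/16, -13/8, -3/2, -1, 0 } → -1745/1024
step 13: add BLUE to get RRBRBRRBRBBBB; options L={ -2, -7/4, -55/32, -219/128, -437/256, -873/512, -1745/1024 } R={ -109/64, -27/16, -13/8, -3/2, -1, 0 } → -3489/2048
step 14: add BLUE to get RRBRBRRBRBBBBB; options L={ -2, -7/4, -55/32, -219/128, -437/256, -873/512, -1745/1024, -3489/2048 } R={ -109/64, -27/16, -13/8, -3/2, -1, 0 } → -6977/4096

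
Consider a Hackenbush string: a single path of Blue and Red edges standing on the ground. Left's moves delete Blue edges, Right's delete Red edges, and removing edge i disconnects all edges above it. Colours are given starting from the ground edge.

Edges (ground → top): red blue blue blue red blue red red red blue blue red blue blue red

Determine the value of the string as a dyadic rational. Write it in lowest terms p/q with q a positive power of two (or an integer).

-2963/16384

Build val(s[:k]) for k = 1..15, string s = red blue blue blue red blue red red red blue blue red blue blue red.
r: Left { (no moves) }, Right { 0 } → simplest -1
rb: Left { -1 }, Right { 0 } → simplest -1/2
rbb: Left { -1,-1/2 }, Right { 0 } → simplest -1/4
rbbb: Left { -1,-1/2,-1/4 }, Right { 0 } → simplest -1/8
rbbbr: Left { -1,-1/2,-1/4 }, Right { -1/8,0 } → simplest -3/16
rbbbrb: Left { -1,-1/2,-1/4,-3/16 }, Right { -1/8,0 } → simplest -5/32
rbbbrbr: Left { -1,-1/2,-1/4,-3/16 }, Right { -5/32,-1/8,0 } → simplest -11/64
rbbbrbrr: Left { -1,-1/2,-1/4,-3/16 }, Right { -11/64,-5/32,-1/8,0 } → simplest -23/128
rbbbrbrrr: Left { -1,-1/2,-1/4,-3/16 }, Right { -23/128,-11/64,-5/32,-1/8,0 } → simplest -47/256
rbbbrbrrrb: Left { -1,-1/2,-1/4,-3/16,-47/256 }, Right { -23/128,-11/64,-5/32,-1/8,0 } → simplest -93/512
rbbbrbrrrbb: Left { -1,-1/2,-1/4,-3/16,-47/256,-93/512 }, Right { -23/128,-11/64,-5/32,-1/8,0 } → simplest -185/1024
rbbbrbrrrbbr: Left { -1,-1/2,-1/4,-3/16,-47/256,-93/512 }, Right { -185/1024,-23/128,-11/64,-5/32,-1/8,0 } → simplest -371/2048
rbbbrbrrrbbrb: Left { -1,-1/2,-1/4,-3/16,-47/256,-93/512,-371/2048 }, Right { -185/1024,-23/128,-11/64,-5/32,-1/8,0 } → simplest -741/4096
rbbbrbrrrbbrbb: Left { -1,-1/2,-1/4,-3/16,-47/256,-93/512,-371/2048,-741/4096 }, Right { -185/1024,-23/128,-11/64,-5/32,-1/8,0 } → simplest -1481/8192
rbbbrbrrrbbrbbr: Left { -1,-1/2,-1/4,-3/16,-47/256,-93/512,-371/2048,-741/4096 }, Right { -1481/8192,-185/1024,-23/128,-11/64,-5/32,-1/8,0 } → simplest -2963/16384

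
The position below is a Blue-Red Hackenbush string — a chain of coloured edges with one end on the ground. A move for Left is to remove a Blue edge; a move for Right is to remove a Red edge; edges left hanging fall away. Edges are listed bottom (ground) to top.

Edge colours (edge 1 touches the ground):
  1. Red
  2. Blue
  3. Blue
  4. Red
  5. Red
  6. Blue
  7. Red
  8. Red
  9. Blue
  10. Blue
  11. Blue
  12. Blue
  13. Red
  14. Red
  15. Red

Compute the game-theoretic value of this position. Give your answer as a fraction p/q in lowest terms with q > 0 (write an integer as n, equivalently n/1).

-6927/16384

Recurse on prefixes of the 15-edge string Red Blue Blue Red Red Blue Red Red Blue Blue Blue Blue Red Red Red:
step 1: add Red to get R; options L={ ∅ } R={ 0 } => -1
step 2: add Blue to get RB; options L={ -1 } R={ 0 } => -1/2
step 3: add Blue to get RBB; options L={ -1 -1/2 } R={ 0 } => -1/4
step 4: add Red to get RBBR; options L={ -1 -1/2 } R={ -1/4 0 } => -3/8
step 5: add Red to get RBBRR; options L={ -1 -1/2 } R={ -3/8 -1/4 0 } => -7/16
step 6: add Blue to get RBBRRB; options L={ -1 -1/2 -7/16 } R={ -3/8 -1/4 0 } => -13/32
step 7: add Red to get RBBRRBR; options L={ -1 -1/2 -7/16 } R={ -13/32 -3/8 -1/4 0 } => -27/64
step 8: add Red to get RBBRRBRR; options L={ -1 -1/2 -7/16 } R={ -27/64 -13/32 -3/8 -1/4 0 } => -55/128
step 9: add Blue to get RBBRRBRRB; options L={ -1 -1/2 -7/16 -55/128 } R={ -27/64 -13/32 -3/8 -1/4 0 } => -109/256
step 10: add Blue to get RBBRRBRRBB; options L={ -1 -1/2 -7/16 -55/128 -109/256 } R={ -27/64 -13/32 -3/8 -1/4 0 } => -217/512
step 11: add Blue to get RBBRRBRRBBB; options L={ -1 -1/2 -7/16 -55/128 -109/256 -217/512 } R={ -27/64 -13/32 -3/8 -1/4 0 } => -433/1024
step 12: add Blue to get RBBRRBRRBBBB; options L={ -1 -1/2 -7/16 -55/128 -109/256 -217/512 -433/1024 } R={ -27/64 -13/32 -3/8 -1/4 0 } => -865/2048
step 13: add Red to get RBBRRBRRBBBBR; options L={ -1 -1/2 -7/16 -55/128 -109/256 -217/512 -433/1024 } R={ -865/2048 -27/64 -13/32 -3/8 -1/4 0 } => -1731/4096
step 14: add Red to get RBBRRBRRBBBBRR; options L={ -1 -1/2 -7/16 -55/128 -109/256 -217/512 -433/1024 } R={ -1731/4096 -865/2048 -27/64 -13/32 -3/8 -1/4 0 } => -3463/8192
step 15: add Red to get RBBRRBRRBBBBRRR; options L={ -1 -1/2 -7/16 -55/128 -109/256 -217/512 -433/1024 } R={ -3463/8192 -1731/4096 -865/2048 -27/64 -13/32 -3/8 -1/4 0 } => -6927/16384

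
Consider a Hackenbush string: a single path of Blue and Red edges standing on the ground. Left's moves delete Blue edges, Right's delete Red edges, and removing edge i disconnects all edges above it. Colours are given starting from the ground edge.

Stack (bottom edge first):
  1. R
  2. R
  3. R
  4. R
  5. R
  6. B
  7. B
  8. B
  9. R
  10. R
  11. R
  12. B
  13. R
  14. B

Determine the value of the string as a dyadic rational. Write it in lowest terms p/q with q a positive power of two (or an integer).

-2165/512

Build v(s[:k]) for k = 1..14, string s = R R R R R B B B R R R B R B.
edge 1 of 14 (R): { · | 0 } gives -1
edge 2 of 14 (R): { · | -1; 0 } gives -2
edge 3 of 14 (R): { · | -2; -1; 0 } gives -3
edge 4 of 14 (R): { · | -3; -2; -1; 0 } gives -4
edge 5 of 14 (R): { · | -4; -3; -2; -1; 0 } gives -5
edge 6 of 14 (B): { -5 | -4; -3; -2; -1; 0 } gives -9/2
edge 7 of 14 (B): { -5; -9/2 | -4; -3; -2; -1; 0 } gives -17/4
edge 8 of 14 (B): { -5; -9/2; -17/4 | -4; -3; -2; -1; 0 } gives -33/8
edge 9 of 14 (R): { -5; -9/2; -17/4 | -33/8; -4; -3; -2; -1; 0 } gives -67/16
edge 10 of 14 (R): { -5; -9/2; -17/4 | -67/16; -33/8; -4; -3; -2; -1; 0 } gives -135/32
edge 11 of 14 (R): { -5; -9/2; -17/4 | -135/32; -67/16; -33/8; -4; -3; -2; -1; 0 } gives -271/64
edge 12 of 14 (B): { -5; -9/2; -17/4; -271/64 | -135/32; -67/16; -33/8; -4; -3; -2; -1; 0 } gives -541/128
edge 13 of 14 (R): { -5; -9/2; -17/4; -271/64 | -541/128; -135/32; -67/16; -33/8; -4; -3; -2; -1; 0 } gives -1083/256
edge 14 of 14 (B): { -5; -9/2; -17/4; -271/64; -1083/256 | -541/128; -135/32; -67/16; -33/8; -4; -3; -2; -1; 0 } gives -2165/512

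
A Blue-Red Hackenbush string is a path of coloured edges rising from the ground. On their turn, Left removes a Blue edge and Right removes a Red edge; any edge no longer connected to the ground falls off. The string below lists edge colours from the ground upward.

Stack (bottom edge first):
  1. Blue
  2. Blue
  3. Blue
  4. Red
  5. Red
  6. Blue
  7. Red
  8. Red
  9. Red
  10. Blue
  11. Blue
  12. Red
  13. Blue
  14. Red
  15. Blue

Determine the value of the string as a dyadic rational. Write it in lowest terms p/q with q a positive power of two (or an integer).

1 of 15 · B · max L 0 · min R +∞ → 1
2 of 15 · BB · max L 1 · min R +∞ → 2
3 of 15 · BBB · max L 2 · min R +∞ → 3
4 of 15 · BBBR · max L 2 · min R 3 → 5/2
5 of 15 · BBBRR · max L 2 · min R 5/2 → 9/4
6 of 15 · BBBRRB · max L 9/4 · min R 5/2 → 19/8
7 of 15 · BBBRRBR · max L 9/4 · min R 19/8 → 37/16
8 of 15 · BBBRRBRR · max L 9/4 · min R 37/16 → 73/32
9 of 15 · BBBRRBRRR · max L 9/4 · min R 73/32 → 145/64
10 of 15 · BBBRRBRRRB · max L 145/64 · min R 73/32 → 291/128
11 of 15 · BBBRRBRRRBB · max L 291/128 · min R 73/32 → 583/256
12 of 15 · BBBRRBRRRBBR · max L 291/128 · min R 583/256 → 1165/512
13 of 15 · BBBRRBRRRBBRB · max L 1165/512 · min R 583/256 → 2331/1024
14 of 15 · BBBRRBRRRBBRBR · max L 1165/512 · min R 2331/1024 → 4661/2048
15 of 15 · BBBRRBRRRBBRBRB · max L 4661/2048 · min R 2331/1024 → 9323/4096

9323/4096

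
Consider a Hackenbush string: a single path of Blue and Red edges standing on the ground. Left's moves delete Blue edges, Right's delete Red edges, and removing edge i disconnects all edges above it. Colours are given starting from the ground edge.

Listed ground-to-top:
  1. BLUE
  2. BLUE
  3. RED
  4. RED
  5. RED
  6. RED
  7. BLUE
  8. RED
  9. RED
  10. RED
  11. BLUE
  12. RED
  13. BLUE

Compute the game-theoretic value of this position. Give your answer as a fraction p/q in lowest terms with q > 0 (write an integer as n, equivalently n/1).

2187/2048

Build g(s[:k]) for k = 1..13, string s = BLUE BLUE RED RED RED RED BLUE RED RED RED BLUE RED BLUE.
g(B) = { 0 | none } = 1
g(BB) = { 0, 1 | none } = 2
g(BBR) = { 0, 1 | 2 } = 3/2
g(BBRR) = { 0, 1 | 3/2, 2 } = 5/4
g(BBRRR) = { 0, 1 | 5/4, 3/2, 2 } = 9/8
g(BBRRRR) = { 0, 1 | 9/8, 5/4, 3/2, 2 } = 17/16
g(BBRRRRB) = { 0, 1, 17/16 | 9/8, 5/4, 3/2, 2 } = 35/32
g(BBRRRRBR) = { 0, 1, 17/16 | 35/32, 9/8, 5/4, 3/2, 2 } = 69/64
g(BBRRRRBRR) = { 0, 1, 17/16 | 69/64, 35/32, 9/8, 5/4, 3/2, 2 } = 137/128
g(BBRRRRBRRR) = { 0, 1, 17/16 | 137/128, 69/64, 35/32, 9/8, 5/4, 3/2, 2 } = 273/256
g(BBRRRRBRRRB) = { 0, 1, 17/16, 273/256 | 137/128, 69/64, 35/32, 9/8, 5/4, 3/2, 2 } = 547/512
g(BBRRRRBRRRBR) = { 0, 1, 17/16, 273/256 | 547/512, 137/128, 69/64, 35/32, 9/8, 5/4, 3/2, 2 } = 1093/1024
g(BBRRRRBRRRBRB) = { 0, 1, 17/16, 273/256, 1093/1024 | 547/512, 137/128, 69/64, 35/32, 9/8, 5/4, 3/2, 2 } = 2187/2048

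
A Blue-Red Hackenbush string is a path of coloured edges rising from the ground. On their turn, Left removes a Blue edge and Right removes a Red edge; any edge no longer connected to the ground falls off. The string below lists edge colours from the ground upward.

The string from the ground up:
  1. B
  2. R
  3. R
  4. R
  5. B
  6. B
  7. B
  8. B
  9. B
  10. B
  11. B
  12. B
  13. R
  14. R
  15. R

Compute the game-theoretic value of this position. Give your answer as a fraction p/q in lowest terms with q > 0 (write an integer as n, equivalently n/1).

Recurse on prefixes of the 15-edge string B R R R B B B B B B B B R R R:
edge 1 of 15 (B): { 0 | none } gives 1
edge 2 of 15 (R): { 0 | 1 } gives 1/2
edge 3 of 15 (R): { 0 | 1/2, 1 } gives 1/4
edge 4 of 15 (R): { 0 | 1/4, 1/2, 1 } gives 1/8
edge 5 of 15 (B): { 0, 1/8 | 1/4, 1/2, 1 } gives 3/16
edge 6 of 15 (B): { 0, 1/8, 3/16 | 1/4, 1/2, 1 } gives 7/32
edge 7 of 15 (B): { 0, 1/8, 3/16, 7/32 | 1/4, 1/2, 1 } gives 15/64
edge 8 of 15 (B): { 0, 1/8, 3/16, 7/32, 15/64 | 1/4, 1/2, 1 } gives 31/128
edge 9 of 15 (B): { 0, 1/8, 3/16, 7/32, 15/64, 31/128 | 1/4, 1/2, 1 } gives 63/256
edge 10 of 15 (B): { 0, 1/8, 3/16, 7/32, 15/64, 31/128, 63/256 | 1/4, 1/2, 1 } gives 127/512
edge 11 of 15 (B): { 0, 1/8, 3/16, 7/32, 15/64, 31/128, 63/256, 127/512 | 1/4, 1/2, 1 } gives 255/1024
edge 12 of 15 (B): { 0, 1/8, 3/16, 7/32, 15/64, 31/128, 63/256, 127/512, 255/1024 | 1/4, 1/2, 1 } gives 511/2048
edge 13 of 15 (R): { 0, 1/8, 3/16, 7/32, 15/64, 31/128, 63/256, 127/512, 255/1024 | 511/2048, 1/4, 1/2, 1 } gives 1021/4096
edge 14 of 15 (R): { 0, 1/8, 3/16, 7/32, 15/64, 31/128, 63/256, 127/512, 255/1024 | 1021/4096, 511/2048, 1/4, 1/2, 1 } gives 2041/8192
edge 15 of 15 (R): { 0, 1/8, 3/16, 7/32, 15/64, 31/128, 63/256, 127/512, 255/1024 | 2041/8192, 1021/4096, 511/2048, 1/4, 1/2, 1 } gives 4081/16384

4081/16384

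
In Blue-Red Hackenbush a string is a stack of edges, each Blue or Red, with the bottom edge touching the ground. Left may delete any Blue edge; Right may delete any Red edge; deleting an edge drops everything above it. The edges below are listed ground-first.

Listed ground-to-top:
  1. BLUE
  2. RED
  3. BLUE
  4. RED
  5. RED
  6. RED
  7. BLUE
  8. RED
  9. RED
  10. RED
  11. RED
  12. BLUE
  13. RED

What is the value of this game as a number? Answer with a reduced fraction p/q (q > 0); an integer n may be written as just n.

2181/4096

Recurse on prefixes of the 13-edge string BLUE RED BLUE RED RED RED BLUE RED RED RED RED BLUE RED:
G(B) = { 0 |  } so 1
G(BR) = { 0 | 1 } so 1/2
G(BRB) = { 0; 1/2 | 1 } so 3/4
G(BRBR) = { 0; 1/2 | 3/4; 1 } so 5/8
G(BRBRR) = { 0; 1/2 | 5/8; 3/4; 1 } so 9/16
G(BRBRRR) = { 0; 1/2 | 9/16; 5/8; 3/4; 1 } so 17/32
G(BRBRRRB) = { 0; 1/2; 17/32 | 9/16; 5/8; 3/4; 1 } so 35/64
G(BRBRRRBR) = { 0; 1/2; 17/32 | 35/64; 9/16; 5/8; 3/4; 1 } so 69/128
G(BRBRRRBRR) = { 0; 1/2; 17/32 | 69/128; 35/64; 9/16; 5/8; 3/4; 1 } so 137/256
G(BRBRRRBRRR) = { 0; 1/2; 17/32 | 137/256; 69/128; 35/64; 9/16; 5/8; 3/4; 1 } so 273/512
G(BRBRRRBRRRR) = { 0; 1/2; 17/32 | 273/512; 137/256; 69/128; 35/64; 9/16; 5/8; 3/4; 1 } so 545/1024
G(BRBRRRBRRRRB) = { 0; 1/2; 17/32; 545/1024 | 273/512; 137/256; 69/128; 35/64; 9/16; 5/8; 3/4; 1 } so 1091/2048
G(BRBRRRBRRRRBR) = { 0; 1/2; 17/32; 545/1024 | 1091/2048; 273/512; 137/256; 69/128; 35/64; 9/16; 5/8; 3/4; 1 } so 2181/4096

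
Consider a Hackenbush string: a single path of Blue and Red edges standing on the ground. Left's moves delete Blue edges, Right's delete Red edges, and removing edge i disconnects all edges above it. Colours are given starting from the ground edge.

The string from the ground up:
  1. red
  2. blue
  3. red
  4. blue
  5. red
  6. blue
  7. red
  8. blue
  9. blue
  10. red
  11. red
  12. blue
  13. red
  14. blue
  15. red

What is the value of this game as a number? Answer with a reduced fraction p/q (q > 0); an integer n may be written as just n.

1 of 15 · r · max L −∞ · min R 0 — -1
2 of 15 · rb · max L -1 · min R 0 — -1/2
3 of 15 · rbr · max L -1 · min R -1/2 — -3/4
4 of 15 · rbrb · max L -3/4 · min R -1/2 — -5/8
5 of 15 · rbrbr · max L -3/4 · min R -5/8 — -11/16
6 of 15 · rbrbrb · max L -11/16 · min R -5/8 — -21/32
7 of 15 · rbrbrbr · max L -11/16 · min R -21/32 — -43/64
8 of 15 · rbrbrbrb · max L -43/64 · min R -21/32 — -85/128
9 of 15 · rbrbrbrbb · max L -85/128 · min R -21/32 — -169/256
10 of 15 · rbrbrbrbbr · max L -85/128 · min R -169/256 — -339/512
11 of 15 · rbrbrbrbbrr · max L -85/128 · min R -339/512 — -679/1024
12 of 15 · rbrbrbrbbrrb · max L -679/1024 · min R -339/512 — -1357/2048
13 of 15 · rbrbrbrbbrrbr · max L -679/1024 · min R -1357/2048 — -2715/4096
14 of 15 · rbrbrbrbbrrbrb · max L -2715/4096 · min R -1357/2048 — -5429/8192
15 of 15 · rbrbrbrbbrrbrbr · max L -2715/4096 · min R -5429/8192 — -10859/16384

-10859/16384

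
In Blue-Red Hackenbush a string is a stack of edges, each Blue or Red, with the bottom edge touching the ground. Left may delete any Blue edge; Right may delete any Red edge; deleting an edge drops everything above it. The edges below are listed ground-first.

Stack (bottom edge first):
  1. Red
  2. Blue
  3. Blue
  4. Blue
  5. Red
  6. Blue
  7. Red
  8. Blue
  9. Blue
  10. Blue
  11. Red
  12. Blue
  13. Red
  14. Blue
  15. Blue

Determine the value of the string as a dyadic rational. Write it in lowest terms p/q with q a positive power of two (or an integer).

-2601/16384

Recurse on prefixes of the 15-edge string Red Blue Blue Blue Red Blue Red Blue Blue Blue Red Blue Red Blue Blue:
G(R) = { ∅ | 0 } = -1
G(RB) = { -1 | 0 } = -1/2
G(RBB) = { -1, -1/2 | 0 } = -1/4
G(RBBB) = { -1, -1/2, -1/4 | 0 } = -1/8
G(RBBBR) = { -1, -1/2, -1/4 | -1/8, 0 } = -3/16
G(RBBBRB) = { -1, -1/2, -1/4, -3/16 | -1/8, 0 } = -5/32
G(RBBBRBR) = { -1, -1/2, -1/4, -3/16 | -5/32, -1/8, 0 } = -11/64
G(RBBBRBRB) = { -1, -1/2, -1/4, -3/16, -11/64 | -5/32, -1/8, 0 } = -21/128
G(RBBBRBRBB) = { -1, -1/2, -1/4, -3/16, -11/64, -21/128 | -5/32, -1/8, 0 } = -41/256
G(RBBBRBRBBB) = { -1, -1/2, -1/4, -3/16, -11/64, -21/128, -41/256 | -5/32, -1/8, 0 } = -81/512
G(RBBBRBRBBBR) = { -1, -1/2, -1/4, -3/16, -11/64, -21/128, -41/256 | -81/512, -5/32, -1/8, 0 } = -163/1024
G(RBBBRBRBBBRB) = { -1, -1/2, -1/4, -3/16, -11/64, -21/128, -41/256, -163/1024 | -81/512, -5/32, -1/8, 0 } = -325/2048
G(RBBBRBRBBBRBR) = { -1, -1/2, -1/4, -3/16, -11/64, -21/128, -41/256, -163/1024 | -325/2048, -81/512, -5/32, -1/8, 0 } = -651/4096
G(RBBBRBRBBBRBRB) = { -1, -1/2, -1/4, -3/16, -11/64, -21/128, -41/256, -163/1024, -651/4096 | -325/2048, -81/512, -5/32, -1/8, 0 } = -1301/8192
G(RBBBRBRBBBRBRBB) = { -1, -1/2, -1/4, -3/16, -11/64, -21/128, -41/256, -163/1024, -651/4096, -1301/8192 | -325/2048, -81/512, -5/32, -1/8, 0 } = -2601/16384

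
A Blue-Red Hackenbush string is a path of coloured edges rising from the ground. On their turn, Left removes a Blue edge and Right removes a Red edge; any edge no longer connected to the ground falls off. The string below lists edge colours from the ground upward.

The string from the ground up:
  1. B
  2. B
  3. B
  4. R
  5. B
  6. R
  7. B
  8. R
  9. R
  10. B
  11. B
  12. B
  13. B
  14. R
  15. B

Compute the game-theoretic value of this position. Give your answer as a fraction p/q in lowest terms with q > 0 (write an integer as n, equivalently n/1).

Recurse on prefixes of the 15-edge string B B B R B R B R R B B B B R B:
edge 1 of 15 (B): { 0 | none } => 1
edge 2 of 15 (B): { 0,1 | none } => 2
edge 3 of 15 (B): { 0,1,2 | none } => 3
edge 4 of 15 (R): { 0,1,2 | 3 } => 5/2
edge 5 of 15 (B): { 0,1,2,5/2 | 3 } => 11/4
edge 6 of 15 (R): { 0,1,2,5/2 | 11/4,3 } => 21/8
edge 7 of 15 (B): { 0,1,2,5/2,21/8 | 11/4,3 } => 43/16
edge 8 of 15 (R): { 0,1,2,5/2,21/8 | 43/16,11/4,3 } => 85/32
edge 9 of 15 (R): { 0,1,2,5/2,21/8 | 85/32,43/16,11/4,3 } => 169/64
edge 10 of 15 (B): { 0,1,2,5/2,21/8,169/64 | 85/32,43/16,11/4,3 } => 339/128
edge 11 of 15 (B): { 0,1,2,5/2,21/8,169/64,339/128 | 85/32,43/16,11/4,3 } => 679/256
edge 12 of 15 (B): { 0,1,2,5/2,21/8,169/64,339/128,679/256 | 85/32,43/16,11/4,3 } => 1359/512
edge 13 of 15 (B): { 0,1,2,5/2,21/8,169/64,339/128,679/256,1359/512 | 85/32,43/16,11/4,3 } => 2719/1024
edge 14 of 15 (R): { 0,1,2,5/2,21/8,169/64,339/128,679/256,1359/512 | 2719/1024,85/32,43/16,11/4,3 } => 5437/2048
edge 15 of 15 (B): { 0,1,2,5/2,21/8,169/64,339/128,679/256,1359/512,5437/2048 | 2719/1024,85/32,43/16,11/4,3 } => 10875/4096

10875/4096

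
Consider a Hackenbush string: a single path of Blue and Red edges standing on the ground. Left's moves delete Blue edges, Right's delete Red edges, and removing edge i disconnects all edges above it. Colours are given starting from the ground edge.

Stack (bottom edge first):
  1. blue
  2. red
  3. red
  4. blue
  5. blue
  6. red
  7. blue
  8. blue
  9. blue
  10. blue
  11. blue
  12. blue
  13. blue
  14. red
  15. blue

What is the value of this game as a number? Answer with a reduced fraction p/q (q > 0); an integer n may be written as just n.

7163/16384

edge 1 of 15 (blue): { 0 | (no moves) } = 1
edge 2 of 15 (red): { 0 | 1 } = 1/2
edge 3 of 15 (red): { 0 | 1/2,1 } = 1/4
edge 4 of 15 (blue): { 0,1/4 | 1/2,1 } = 3/8
edge 5 of 15 (blue): { 0,1/4,3/8 | 1/2,1 } = 7/16
edge 6 of 15 (red): { 0,1/4,3/8 | 7/16,1/2,1 } = 13/32
edge 7 of 15 (blue): { 0,1/4,3/8,13/32 | 7/16,1/2,1 } = 27/64
edge 8 of 15 (blue): { 0,1/4,3/8,13/32,27/64 | 7/16,1/2,1 } = 55/128
edge 9 of 15 (blue): { 0,1/4,3/8,13/32,27/64,55/128 | 7/16,1/2,1 } = 111/256
edge 10 of 15 (blue): { 0,1/4,3/8,13/32,27/64,55/128,111/256 | 7/16,1/2,1 } = 223/512
edge 11 of 15 (blue): { 0,1/4,3/8,13/32,27/64,55/128,111/256,223/512 | 7/16,1/2,1 } = 447/1024
edge 12 of 15 (blue): { 0,1/4,3/8,13/32,27/64,55/128,111/256,223/512,447/1024 | 7/16,1/2,1 } = 895/2048
edge 13 of 15 (blue): { 0,1/4,3/8,13/32,27/64,55/128,111/256,223/512,447/1024,895/2048 | 7/16,1/2,1 } = 1791/4096
edge 14 of 15 (red): { 0,1/4,3/8,13/32,27/64,55/128,111/256,223/512,447/1024,895/2048 | 1791/4096,7/16,1/2,1 } = 3581/8192
edge 15 of 15 (blue): { 0,1/4,3/8,13/32,27/64,55/128,111/256,223/512,447/1024,895/2048,3581/8192 | 1791/4096,7/16,1/2,1 } = 7163/16384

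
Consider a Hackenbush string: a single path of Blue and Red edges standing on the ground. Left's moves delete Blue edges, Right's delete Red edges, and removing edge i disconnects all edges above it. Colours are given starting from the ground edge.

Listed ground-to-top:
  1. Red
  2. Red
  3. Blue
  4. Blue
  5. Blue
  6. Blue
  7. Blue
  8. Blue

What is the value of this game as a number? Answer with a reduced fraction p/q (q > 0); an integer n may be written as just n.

-65/64

Build value(s[:k]) for k = 1..8, string s = Red Red Blue Blue Blue Blue Blue Blue.
R: Left { — }, Right { 0 } → simplest -1
RR: Left { — }, Right { -1, 0 } → simplest -2
RRB: Left { -2 }, Right { -1, 0 } → simplest -3/2
RRBB: Left { -2, -3/2 }, Right { -1, 0 } → simplest -5/4
RRBBB: Left { -2, -3/2, -5/4 }, Right { -1, 0 } → simplest -9/8
RRBBBB: Left { -2, -3/2, -5/4, -9/8 }, Right { -1, 0 } → simplest -17/16
RRBBBBB: Left { -2, -3/2, -5/4, -9/8, -17/16 }, Right { -1, 0 } → simplest -33/32
RRBBBBBB: Left { -2, -3/2, -5/4, -9/8, -17/16, -33/32 }, Right { -1, 0 } → simplest -65/64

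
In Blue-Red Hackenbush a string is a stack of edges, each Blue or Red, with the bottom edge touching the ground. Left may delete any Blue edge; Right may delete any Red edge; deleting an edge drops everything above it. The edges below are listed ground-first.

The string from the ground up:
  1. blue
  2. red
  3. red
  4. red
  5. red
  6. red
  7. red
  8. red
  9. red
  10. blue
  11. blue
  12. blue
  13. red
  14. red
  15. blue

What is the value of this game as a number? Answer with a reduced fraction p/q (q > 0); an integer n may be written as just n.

v_1 [b]  L=[0]  R=[·]  so 1
v_2 [br]  L=[0]  R=[1]  so 1/2
v_3 [brr]  L=[0]  R=[1/2 1]  so 1/4
v_4 [brrr]  L=[0]  R=[1/4 1/2 1]  so 1/8
v_5 [brrrr]  L=[0]  R=[1/8 1/4 1/2 1]  so 1/16
v_6 [brrrrr]  L=[0]  R=[1/16 1/8 1/4 1/2 1]  so 1/32
v_7 [brrrrrr]  L=[0]  R=[1/32 1/16 1/8 1/4 1/2 1]  so 1/64
v_8 [brrrrrrr]  L=[0]  R=[1/64 1/32 1/16 1/8 1/4 1/2 1]  so 1/128
v_9 [brrrrrrrr]  L=[0]  R=[1/128 1/64 1/32 1/16 1/8 1/4 1/2 1]  so 1/256
v_10 [brrrrrrrrb]  L=[0 1/256]  R=[1/128 1/64 1/32 1/16 1/8 1/4 1/2 1]  so 3/512
v_11 [brrrrrrrrbb]  L=[0 1/256 3/512]  R=[1/128 1/64 1/32 1/16 1/8 1/4 1/2 1]  so 7/1024
v_12 [brrrrrrrrbbb]  L=[0 1/256 3/512 7/1024]  R=[1/128 1/64 1/32 1/16 1/8 1/4 1/2 1]  so 15/2048
v_13 [brrrrrrrrbbbr]  L=[0 1/256 3/512 7/1024]  R=[15/2048 1/128 1/64 1/32 1/16 1/8 1/4 1/2 1]  so 29/4096
v_14 [brrrrrrrrbbbrr]  L=[0 1/256 3/512 7/1024]  R=[29/4096 15/2048 1/128 1/64 1/32 1/16 1/8 1/4 1/2 1]  so 57/8192
v_15 [brrrrrrrrbbbrrb]  L=[0 1/256 3/512 7/1024 57/8192]  R=[29/4096 15/2048 1/128 1/64 1/32 1/16 1/8 1/4 1/2 1]  so 115/16384

115/16384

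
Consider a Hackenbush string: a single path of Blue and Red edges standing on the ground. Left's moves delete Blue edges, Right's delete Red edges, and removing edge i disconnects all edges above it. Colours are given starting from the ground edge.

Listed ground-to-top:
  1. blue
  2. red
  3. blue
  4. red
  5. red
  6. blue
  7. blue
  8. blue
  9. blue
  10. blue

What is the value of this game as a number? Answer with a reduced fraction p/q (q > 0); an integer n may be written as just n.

v(b) = { 0 | (no moves) } -> 1
v(br) = { 0 | 1 } -> 1/2
v(brb) = { 0 1/2 | 1 } -> 3/4
v(brbr) = { 0 1/2 | 3/4 1 } -> 5/8
v(brbrr) = { 0 1/2 | 5/8 3/4 1 } -> 9/16
v(brbrrb) = { 0 1/2 9/16 | 5/8 3/4 1 } -> 19/32
v(brbrrbb) = { 0 1/2 9/16 19/32 | 5/8 3/4 1 } -> 39/64
v(brbrrbbb) = { 0 1/2 9/16 19/32 39/64 | 5/8 3/4 1 } -> 79/128
v(brbrrbbbb) = { 0 1/2 9/16 19/32 39/64 79/128 | 5/8 3/4 1 } -> 159/256
v(brbrrbbbbb) = { 0 1/2 9/16 19/32 39/64 79/128 159/256 | 5/8 3/4 1 } -> 319/512

319/512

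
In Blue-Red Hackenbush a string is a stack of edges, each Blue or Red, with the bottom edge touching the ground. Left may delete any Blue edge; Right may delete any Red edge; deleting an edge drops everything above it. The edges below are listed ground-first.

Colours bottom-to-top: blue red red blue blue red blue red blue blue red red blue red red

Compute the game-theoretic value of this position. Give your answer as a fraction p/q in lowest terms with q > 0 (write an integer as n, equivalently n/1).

step 1: add blue to get b; options L={ 0 } R={ none } so 1
step 2: add red to get br; options L={ 0 } R={ 1 } so 1/2
step 3: add red to get brr; options L={ 0 } R={ 1/2 1 } so 1/4
step 4: add blue to get brrb; options L={ 0 1/4 } R={ 1/2 1 } so 3/8
step 5: add blue to get brrbb; options L={ 0 1/4 3/8 } R={ 1/2 1 } so 7/16
step 6: add red to get brrbbr; options L={ 0 1/4 3/8 } R={ 7/16 1/2 1 } so 13/32
step 7: add blue to get brrbbrb; options L={ 0 1/4 3/8 13/32 } R={ 7/16 1/2 1 } so 27/64
step 8: add red to get brrbbrbr; options L={ 0 1/4 3/8 13/32 } R={ 27/64 7/16 1/2 1 } so 53/128
step 9: add blue to get brrbbrbrb; options L={ 0 1/4 3/8 13/32 53/128 } R={ 27/64 7/16 1/2 1 } so 107/256
step 10: add blue to get brrbbrbrbb; options L={ 0 1/4 3/8 13/32 53/128 107/256 } R={ 27/64 7/16 1/2 1 } so 215/512
step 11: add red to get brrbbrbrbbr; options L={ 0 1/4 3/8 13/32 53/128 107/256 } R={ 215/512 27/64 7/16 1/2 1 } so 429/1024
step 12: add red to get brrbbrbrbbrr; options L={ 0 1/4 3/8 13/32 53/128 107/256 } R={ 429/1024 215/512 27/64 7/16 1/2 1 } so 857/2048
step 13: add blue to get brrbbrbrbbrrb; options L={ 0 1/4 3/8 13/32 53/128 107/256 857/2048 } R={ 429/1024 215/512 27/64 7/16 1/2 1 } so 1715/4096
step 14: add red to get brrbbrbrbbrrbr; options L={ 0 1/4 3/8 13/32 53/128 107/256 857/2048 } R={ 1715/4096 429/1024 215/512 27/64 7/16 1/2 1 } so 3429/8192
step 15: add red to get brrbbrbrbbrrbrr; options L={ 0 1/4 3/8 13/32 53/128 107/256 857/2048 } R={ 3429/8192 1715/4096 429/1024 215/512 27/64 7/16 1/2 1 } so 6857/16384

6857/16384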